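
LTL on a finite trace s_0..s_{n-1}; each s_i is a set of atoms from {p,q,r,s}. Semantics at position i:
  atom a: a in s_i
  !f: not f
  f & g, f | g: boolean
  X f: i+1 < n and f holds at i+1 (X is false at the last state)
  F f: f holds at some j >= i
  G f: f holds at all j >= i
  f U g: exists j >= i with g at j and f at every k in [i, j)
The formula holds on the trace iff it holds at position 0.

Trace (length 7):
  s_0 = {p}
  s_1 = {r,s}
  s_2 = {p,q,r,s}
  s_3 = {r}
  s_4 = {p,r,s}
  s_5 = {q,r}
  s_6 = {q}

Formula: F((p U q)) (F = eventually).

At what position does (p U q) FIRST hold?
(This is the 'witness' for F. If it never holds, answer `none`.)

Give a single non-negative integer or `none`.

Answer: 2

Derivation:
s_0={p}: (p U q)=False p=True q=False
s_1={r,s}: (p U q)=False p=False q=False
s_2={p,q,r,s}: (p U q)=True p=True q=True
s_3={r}: (p U q)=False p=False q=False
s_4={p,r,s}: (p U q)=True p=True q=False
s_5={q,r}: (p U q)=True p=False q=True
s_6={q}: (p U q)=True p=False q=True
F((p U q)) holds; first witness at position 2.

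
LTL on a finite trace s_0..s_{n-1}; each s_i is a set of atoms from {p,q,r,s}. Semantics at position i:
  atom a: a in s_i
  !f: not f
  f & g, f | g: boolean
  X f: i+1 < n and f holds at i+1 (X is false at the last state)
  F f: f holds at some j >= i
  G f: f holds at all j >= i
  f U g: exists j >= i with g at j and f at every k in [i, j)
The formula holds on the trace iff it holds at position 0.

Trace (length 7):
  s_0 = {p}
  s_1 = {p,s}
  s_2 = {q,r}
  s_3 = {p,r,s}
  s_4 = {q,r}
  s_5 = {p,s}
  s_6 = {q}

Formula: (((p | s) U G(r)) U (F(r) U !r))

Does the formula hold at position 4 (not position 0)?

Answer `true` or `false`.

s_0={p}: (((p | s) U G(r)) U (F(r) U !r))=True ((p | s) U G(r))=False (p | s)=True p=True s=False G(r)=False r=False (F(r) U !r)=True F(r)=True !r=True
s_1={p,s}: (((p | s) U G(r)) U (F(r) U !r))=True ((p | s) U G(r))=False (p | s)=True p=True s=True G(r)=False r=False (F(r) U !r)=True F(r)=True !r=True
s_2={q,r}: (((p | s) U G(r)) U (F(r) U !r))=True ((p | s) U G(r))=False (p | s)=False p=False s=False G(r)=False r=True (F(r) U !r)=True F(r)=True !r=False
s_3={p,r,s}: (((p | s) U G(r)) U (F(r) U !r))=True ((p | s) U G(r))=False (p | s)=True p=True s=True G(r)=False r=True (F(r) U !r)=True F(r)=True !r=False
s_4={q,r}: (((p | s) U G(r)) U (F(r) U !r))=True ((p | s) U G(r))=False (p | s)=False p=False s=False G(r)=False r=True (F(r) U !r)=True F(r)=True !r=False
s_5={p,s}: (((p | s) U G(r)) U (F(r) U !r))=True ((p | s) U G(r))=False (p | s)=True p=True s=True G(r)=False r=False (F(r) U !r)=True F(r)=False !r=True
s_6={q}: (((p | s) U G(r)) U (F(r) U !r))=True ((p | s) U G(r))=False (p | s)=False p=False s=False G(r)=False r=False (F(r) U !r)=True F(r)=False !r=True
Evaluating at position 4: result = True

Answer: true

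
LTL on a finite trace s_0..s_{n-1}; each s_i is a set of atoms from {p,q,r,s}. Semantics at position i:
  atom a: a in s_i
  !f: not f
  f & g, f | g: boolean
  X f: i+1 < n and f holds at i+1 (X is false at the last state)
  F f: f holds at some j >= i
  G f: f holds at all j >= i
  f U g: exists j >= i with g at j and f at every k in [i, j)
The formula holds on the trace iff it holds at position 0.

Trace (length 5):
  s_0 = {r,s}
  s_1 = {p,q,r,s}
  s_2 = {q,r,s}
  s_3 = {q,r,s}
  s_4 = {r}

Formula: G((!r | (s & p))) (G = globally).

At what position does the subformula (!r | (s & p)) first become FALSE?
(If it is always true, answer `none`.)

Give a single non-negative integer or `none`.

s_0={r,s}: (!r | (s & p))=False !r=False r=True (s & p)=False s=True p=False
s_1={p,q,r,s}: (!r | (s & p))=True !r=False r=True (s & p)=True s=True p=True
s_2={q,r,s}: (!r | (s & p))=False !r=False r=True (s & p)=False s=True p=False
s_3={q,r,s}: (!r | (s & p))=False !r=False r=True (s & p)=False s=True p=False
s_4={r}: (!r | (s & p))=False !r=False r=True (s & p)=False s=False p=False
G((!r | (s & p))) holds globally = False
First violation at position 0.

Answer: 0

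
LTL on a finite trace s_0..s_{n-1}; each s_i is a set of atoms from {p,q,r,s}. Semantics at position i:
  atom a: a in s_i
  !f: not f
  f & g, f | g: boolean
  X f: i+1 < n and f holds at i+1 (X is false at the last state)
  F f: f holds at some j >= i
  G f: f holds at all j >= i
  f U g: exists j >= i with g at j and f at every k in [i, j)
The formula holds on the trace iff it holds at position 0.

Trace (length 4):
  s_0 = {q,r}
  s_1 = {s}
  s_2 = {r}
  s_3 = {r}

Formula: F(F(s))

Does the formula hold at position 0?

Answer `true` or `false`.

Answer: true

Derivation:
s_0={q,r}: F(F(s))=True F(s)=True s=False
s_1={s}: F(F(s))=True F(s)=True s=True
s_2={r}: F(F(s))=False F(s)=False s=False
s_3={r}: F(F(s))=False F(s)=False s=False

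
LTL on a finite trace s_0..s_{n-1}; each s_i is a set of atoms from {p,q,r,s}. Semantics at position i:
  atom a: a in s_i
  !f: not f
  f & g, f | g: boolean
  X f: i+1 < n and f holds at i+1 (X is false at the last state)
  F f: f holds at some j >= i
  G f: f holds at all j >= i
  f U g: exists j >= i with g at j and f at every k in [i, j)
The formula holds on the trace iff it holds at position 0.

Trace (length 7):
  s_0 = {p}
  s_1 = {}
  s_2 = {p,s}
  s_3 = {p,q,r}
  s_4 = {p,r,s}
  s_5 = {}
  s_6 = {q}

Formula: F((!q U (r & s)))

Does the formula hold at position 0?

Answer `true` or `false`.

Answer: true

Derivation:
s_0={p}: F((!q U (r & s)))=True (!q U (r & s))=False !q=True q=False (r & s)=False r=False s=False
s_1={}: F((!q U (r & s)))=True (!q U (r & s))=False !q=True q=False (r & s)=False r=False s=False
s_2={p,s}: F((!q U (r & s)))=True (!q U (r & s))=False !q=True q=False (r & s)=False r=False s=True
s_3={p,q,r}: F((!q U (r & s)))=True (!q U (r & s))=False !q=False q=True (r & s)=False r=True s=False
s_4={p,r,s}: F((!q U (r & s)))=True (!q U (r & s))=True !q=True q=False (r & s)=True r=True s=True
s_5={}: F((!q U (r & s)))=False (!q U (r & s))=False !q=True q=False (r & s)=False r=False s=False
s_6={q}: F((!q U (r & s)))=False (!q U (r & s))=False !q=False q=True (r & s)=False r=False s=False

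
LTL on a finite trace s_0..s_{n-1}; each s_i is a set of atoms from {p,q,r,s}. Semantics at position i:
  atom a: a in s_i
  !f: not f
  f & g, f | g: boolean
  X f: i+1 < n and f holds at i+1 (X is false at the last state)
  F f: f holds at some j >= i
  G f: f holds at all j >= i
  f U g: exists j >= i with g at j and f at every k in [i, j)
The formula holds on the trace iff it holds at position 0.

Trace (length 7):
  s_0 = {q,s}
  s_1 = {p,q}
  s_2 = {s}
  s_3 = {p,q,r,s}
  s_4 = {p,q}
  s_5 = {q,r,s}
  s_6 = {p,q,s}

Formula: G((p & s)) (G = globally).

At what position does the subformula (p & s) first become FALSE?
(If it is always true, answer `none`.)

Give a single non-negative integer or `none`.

Answer: 0

Derivation:
s_0={q,s}: (p & s)=False p=False s=True
s_1={p,q}: (p & s)=False p=True s=False
s_2={s}: (p & s)=False p=False s=True
s_3={p,q,r,s}: (p & s)=True p=True s=True
s_4={p,q}: (p & s)=False p=True s=False
s_5={q,r,s}: (p & s)=False p=False s=True
s_6={p,q,s}: (p & s)=True p=True s=True
G((p & s)) holds globally = False
First violation at position 0.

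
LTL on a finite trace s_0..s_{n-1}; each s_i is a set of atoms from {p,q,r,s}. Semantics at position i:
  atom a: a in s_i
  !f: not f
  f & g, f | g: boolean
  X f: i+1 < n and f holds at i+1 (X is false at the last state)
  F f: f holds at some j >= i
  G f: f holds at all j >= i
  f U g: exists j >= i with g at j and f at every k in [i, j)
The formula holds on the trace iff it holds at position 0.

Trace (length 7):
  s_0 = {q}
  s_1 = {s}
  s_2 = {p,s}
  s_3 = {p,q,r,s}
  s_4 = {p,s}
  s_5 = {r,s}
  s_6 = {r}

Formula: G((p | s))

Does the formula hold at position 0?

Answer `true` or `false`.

Answer: false

Derivation:
s_0={q}: G((p | s))=False (p | s)=False p=False s=False
s_1={s}: G((p | s))=False (p | s)=True p=False s=True
s_2={p,s}: G((p | s))=False (p | s)=True p=True s=True
s_3={p,q,r,s}: G((p | s))=False (p | s)=True p=True s=True
s_4={p,s}: G((p | s))=False (p | s)=True p=True s=True
s_5={r,s}: G((p | s))=False (p | s)=True p=False s=True
s_6={r}: G((p | s))=False (p | s)=False p=False s=False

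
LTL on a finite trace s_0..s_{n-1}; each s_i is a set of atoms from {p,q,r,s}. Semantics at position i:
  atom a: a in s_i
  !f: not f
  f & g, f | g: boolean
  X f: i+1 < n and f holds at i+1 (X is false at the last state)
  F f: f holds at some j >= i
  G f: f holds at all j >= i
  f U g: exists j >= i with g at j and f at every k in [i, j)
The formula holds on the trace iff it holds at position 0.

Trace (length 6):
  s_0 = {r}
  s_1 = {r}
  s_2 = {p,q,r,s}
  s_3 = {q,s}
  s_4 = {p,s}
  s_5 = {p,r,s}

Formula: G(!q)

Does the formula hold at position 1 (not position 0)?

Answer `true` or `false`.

Answer: false

Derivation:
s_0={r}: G(!q)=False !q=True q=False
s_1={r}: G(!q)=False !q=True q=False
s_2={p,q,r,s}: G(!q)=False !q=False q=True
s_3={q,s}: G(!q)=False !q=False q=True
s_4={p,s}: G(!q)=True !q=True q=False
s_5={p,r,s}: G(!q)=True !q=True q=False
Evaluating at position 1: result = False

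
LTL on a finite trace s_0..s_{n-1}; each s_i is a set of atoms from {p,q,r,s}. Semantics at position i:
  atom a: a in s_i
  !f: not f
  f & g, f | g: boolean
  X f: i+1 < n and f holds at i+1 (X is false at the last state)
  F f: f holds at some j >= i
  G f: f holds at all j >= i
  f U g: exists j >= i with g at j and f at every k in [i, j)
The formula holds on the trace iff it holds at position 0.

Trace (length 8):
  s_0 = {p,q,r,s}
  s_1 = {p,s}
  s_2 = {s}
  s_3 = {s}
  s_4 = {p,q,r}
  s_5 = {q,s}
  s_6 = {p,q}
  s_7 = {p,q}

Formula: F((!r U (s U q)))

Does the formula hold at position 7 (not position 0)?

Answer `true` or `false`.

s_0={p,q,r,s}: F((!r U (s U q)))=True (!r U (s U q))=True !r=False r=True (s U q)=True s=True q=True
s_1={p,s}: F((!r U (s U q)))=True (!r U (s U q))=True !r=True r=False (s U q)=True s=True q=False
s_2={s}: F((!r U (s U q)))=True (!r U (s U q))=True !r=True r=False (s U q)=True s=True q=False
s_3={s}: F((!r U (s U q)))=True (!r U (s U q))=True !r=True r=False (s U q)=True s=True q=False
s_4={p,q,r}: F((!r U (s U q)))=True (!r U (s U q))=True !r=False r=True (s U q)=True s=False q=True
s_5={q,s}: F((!r U (s U q)))=True (!r U (s U q))=True !r=True r=False (s U q)=True s=True q=True
s_6={p,q}: F((!r U (s U q)))=True (!r U (s U q))=True !r=True r=False (s U q)=True s=False q=True
s_7={p,q}: F((!r U (s U q)))=True (!r U (s U q))=True !r=True r=False (s U q)=True s=False q=True
Evaluating at position 7: result = True

Answer: true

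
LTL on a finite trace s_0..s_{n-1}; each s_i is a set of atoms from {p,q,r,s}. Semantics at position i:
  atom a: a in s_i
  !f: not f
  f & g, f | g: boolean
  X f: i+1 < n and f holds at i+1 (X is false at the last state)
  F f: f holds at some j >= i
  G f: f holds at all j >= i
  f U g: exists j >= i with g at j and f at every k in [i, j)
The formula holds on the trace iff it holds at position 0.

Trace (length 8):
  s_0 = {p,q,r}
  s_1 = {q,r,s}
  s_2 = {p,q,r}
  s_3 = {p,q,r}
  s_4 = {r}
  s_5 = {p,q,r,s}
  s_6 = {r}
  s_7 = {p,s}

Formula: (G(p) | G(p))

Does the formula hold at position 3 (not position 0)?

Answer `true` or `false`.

Answer: false

Derivation:
s_0={p,q,r}: (G(p) | G(p))=False G(p)=False p=True
s_1={q,r,s}: (G(p) | G(p))=False G(p)=False p=False
s_2={p,q,r}: (G(p) | G(p))=False G(p)=False p=True
s_3={p,q,r}: (G(p) | G(p))=False G(p)=False p=True
s_4={r}: (G(p) | G(p))=False G(p)=False p=False
s_5={p,q,r,s}: (G(p) | G(p))=False G(p)=False p=True
s_6={r}: (G(p) | G(p))=False G(p)=False p=False
s_7={p,s}: (G(p) | G(p))=True G(p)=True p=True
Evaluating at position 3: result = False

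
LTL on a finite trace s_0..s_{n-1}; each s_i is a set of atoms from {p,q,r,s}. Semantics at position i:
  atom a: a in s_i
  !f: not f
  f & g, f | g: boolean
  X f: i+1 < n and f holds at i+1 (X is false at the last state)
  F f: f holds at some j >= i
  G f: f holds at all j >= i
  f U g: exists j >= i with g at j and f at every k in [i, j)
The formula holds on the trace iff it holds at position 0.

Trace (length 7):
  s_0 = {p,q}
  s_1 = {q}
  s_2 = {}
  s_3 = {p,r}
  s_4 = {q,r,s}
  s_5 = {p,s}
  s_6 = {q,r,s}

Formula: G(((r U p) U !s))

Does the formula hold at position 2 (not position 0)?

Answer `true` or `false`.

s_0={p,q}: G(((r U p) U !s))=False ((r U p) U !s)=True (r U p)=True r=False p=True !s=True s=False
s_1={q}: G(((r U p) U !s))=False ((r U p) U !s)=True (r U p)=False r=False p=False !s=True s=False
s_2={}: G(((r U p) U !s))=False ((r U p) U !s)=True (r U p)=False r=False p=False !s=True s=False
s_3={p,r}: G(((r U p) U !s))=False ((r U p) U !s)=True (r U p)=True r=True p=True !s=True s=False
s_4={q,r,s}: G(((r U p) U !s))=False ((r U p) U !s)=False (r U p)=True r=True p=False !s=False s=True
s_5={p,s}: G(((r U p) U !s))=False ((r U p) U !s)=False (r U p)=True r=False p=True !s=False s=True
s_6={q,r,s}: G(((r U p) U !s))=False ((r U p) U !s)=False (r U p)=False r=True p=False !s=False s=True
Evaluating at position 2: result = False

Answer: false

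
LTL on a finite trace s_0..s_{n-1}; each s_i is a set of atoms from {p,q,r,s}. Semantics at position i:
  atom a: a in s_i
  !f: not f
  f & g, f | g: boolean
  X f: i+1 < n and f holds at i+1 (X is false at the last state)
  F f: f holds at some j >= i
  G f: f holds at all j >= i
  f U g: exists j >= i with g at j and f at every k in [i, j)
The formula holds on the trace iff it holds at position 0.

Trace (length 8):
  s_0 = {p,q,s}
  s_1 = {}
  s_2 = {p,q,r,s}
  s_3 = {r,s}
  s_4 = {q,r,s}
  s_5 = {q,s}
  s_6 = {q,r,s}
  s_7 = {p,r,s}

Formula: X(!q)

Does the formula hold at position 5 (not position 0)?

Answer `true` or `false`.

Answer: false

Derivation:
s_0={p,q,s}: X(!q)=True !q=False q=True
s_1={}: X(!q)=False !q=True q=False
s_2={p,q,r,s}: X(!q)=True !q=False q=True
s_3={r,s}: X(!q)=False !q=True q=False
s_4={q,r,s}: X(!q)=False !q=False q=True
s_5={q,s}: X(!q)=False !q=False q=True
s_6={q,r,s}: X(!q)=True !q=False q=True
s_7={p,r,s}: X(!q)=False !q=True q=False
Evaluating at position 5: result = False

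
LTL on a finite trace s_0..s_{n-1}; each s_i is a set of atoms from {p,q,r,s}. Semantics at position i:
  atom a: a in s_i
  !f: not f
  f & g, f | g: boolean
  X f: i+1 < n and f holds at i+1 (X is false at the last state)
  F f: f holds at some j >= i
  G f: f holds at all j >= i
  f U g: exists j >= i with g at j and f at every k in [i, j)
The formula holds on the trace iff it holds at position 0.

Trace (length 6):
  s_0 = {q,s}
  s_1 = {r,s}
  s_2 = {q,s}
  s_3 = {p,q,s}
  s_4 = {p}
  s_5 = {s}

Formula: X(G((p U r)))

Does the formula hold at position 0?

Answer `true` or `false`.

s_0={q,s}: X(G((p U r)))=False G((p U r))=False (p U r)=False p=False r=False
s_1={r,s}: X(G((p U r)))=False G((p U r))=False (p U r)=True p=False r=True
s_2={q,s}: X(G((p U r)))=False G((p U r))=False (p U r)=False p=False r=False
s_3={p,q,s}: X(G((p U r)))=False G((p U r))=False (p U r)=False p=True r=False
s_4={p}: X(G((p U r)))=False G((p U r))=False (p U r)=False p=True r=False
s_5={s}: X(G((p U r)))=False G((p U r))=False (p U r)=False p=False r=False

Answer: false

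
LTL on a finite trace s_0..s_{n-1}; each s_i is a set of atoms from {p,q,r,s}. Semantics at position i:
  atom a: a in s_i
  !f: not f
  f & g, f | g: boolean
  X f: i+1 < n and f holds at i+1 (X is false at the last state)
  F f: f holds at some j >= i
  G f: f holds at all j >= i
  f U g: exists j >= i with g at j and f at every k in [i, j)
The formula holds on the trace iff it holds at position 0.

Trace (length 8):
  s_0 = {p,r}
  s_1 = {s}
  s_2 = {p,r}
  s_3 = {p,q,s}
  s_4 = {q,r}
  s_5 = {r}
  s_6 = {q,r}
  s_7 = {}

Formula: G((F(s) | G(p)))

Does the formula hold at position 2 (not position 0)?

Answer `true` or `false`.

s_0={p,r}: G((F(s) | G(p)))=False (F(s) | G(p))=True F(s)=True s=False G(p)=False p=True
s_1={s}: G((F(s) | G(p)))=False (F(s) | G(p))=True F(s)=True s=True G(p)=False p=False
s_2={p,r}: G((F(s) | G(p)))=False (F(s) | G(p))=True F(s)=True s=False G(p)=False p=True
s_3={p,q,s}: G((F(s) | G(p)))=False (F(s) | G(p))=True F(s)=True s=True G(p)=False p=True
s_4={q,r}: G((F(s) | G(p)))=False (F(s) | G(p))=False F(s)=False s=False G(p)=False p=False
s_5={r}: G((F(s) | G(p)))=False (F(s) | G(p))=False F(s)=False s=False G(p)=False p=False
s_6={q,r}: G((F(s) | G(p)))=False (F(s) | G(p))=False F(s)=False s=False G(p)=False p=False
s_7={}: G((F(s) | G(p)))=False (F(s) | G(p))=False F(s)=False s=False G(p)=False p=False
Evaluating at position 2: result = False

Answer: false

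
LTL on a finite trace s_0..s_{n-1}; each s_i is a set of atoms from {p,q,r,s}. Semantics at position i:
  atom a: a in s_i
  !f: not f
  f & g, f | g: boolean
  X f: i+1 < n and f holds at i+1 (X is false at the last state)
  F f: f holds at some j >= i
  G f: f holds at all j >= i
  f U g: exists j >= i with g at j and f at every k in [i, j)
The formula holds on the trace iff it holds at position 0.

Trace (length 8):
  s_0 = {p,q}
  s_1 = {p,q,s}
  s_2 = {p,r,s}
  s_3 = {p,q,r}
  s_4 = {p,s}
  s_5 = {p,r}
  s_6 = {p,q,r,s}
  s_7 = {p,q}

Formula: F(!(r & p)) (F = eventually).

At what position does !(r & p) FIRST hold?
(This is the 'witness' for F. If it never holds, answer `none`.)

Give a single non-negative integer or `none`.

Answer: 0

Derivation:
s_0={p,q}: !(r & p)=True (r & p)=False r=False p=True
s_1={p,q,s}: !(r & p)=True (r & p)=False r=False p=True
s_2={p,r,s}: !(r & p)=False (r & p)=True r=True p=True
s_3={p,q,r}: !(r & p)=False (r & p)=True r=True p=True
s_4={p,s}: !(r & p)=True (r & p)=False r=False p=True
s_5={p,r}: !(r & p)=False (r & p)=True r=True p=True
s_6={p,q,r,s}: !(r & p)=False (r & p)=True r=True p=True
s_7={p,q}: !(r & p)=True (r & p)=False r=False p=True
F(!(r & p)) holds; first witness at position 0.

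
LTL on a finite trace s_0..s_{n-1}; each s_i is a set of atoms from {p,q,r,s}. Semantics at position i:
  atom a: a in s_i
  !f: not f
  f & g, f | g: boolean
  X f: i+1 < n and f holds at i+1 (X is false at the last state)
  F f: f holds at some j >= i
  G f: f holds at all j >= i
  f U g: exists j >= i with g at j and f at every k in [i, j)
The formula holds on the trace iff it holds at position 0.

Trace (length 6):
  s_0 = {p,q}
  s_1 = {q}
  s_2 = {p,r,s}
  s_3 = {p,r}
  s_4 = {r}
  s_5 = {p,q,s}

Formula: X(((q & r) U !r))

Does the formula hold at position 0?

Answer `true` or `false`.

s_0={p,q}: X(((q & r) U !r))=True ((q & r) U !r)=True (q & r)=False q=True r=False !r=True
s_1={q}: X(((q & r) U !r))=False ((q & r) U !r)=True (q & r)=False q=True r=False !r=True
s_2={p,r,s}: X(((q & r) U !r))=False ((q & r) U !r)=False (q & r)=False q=False r=True !r=False
s_3={p,r}: X(((q & r) U !r))=False ((q & r) U !r)=False (q & r)=False q=False r=True !r=False
s_4={r}: X(((q & r) U !r))=True ((q & r) U !r)=False (q & r)=False q=False r=True !r=False
s_5={p,q,s}: X(((q & r) U !r))=False ((q & r) U !r)=True (q & r)=False q=True r=False !r=True

Answer: true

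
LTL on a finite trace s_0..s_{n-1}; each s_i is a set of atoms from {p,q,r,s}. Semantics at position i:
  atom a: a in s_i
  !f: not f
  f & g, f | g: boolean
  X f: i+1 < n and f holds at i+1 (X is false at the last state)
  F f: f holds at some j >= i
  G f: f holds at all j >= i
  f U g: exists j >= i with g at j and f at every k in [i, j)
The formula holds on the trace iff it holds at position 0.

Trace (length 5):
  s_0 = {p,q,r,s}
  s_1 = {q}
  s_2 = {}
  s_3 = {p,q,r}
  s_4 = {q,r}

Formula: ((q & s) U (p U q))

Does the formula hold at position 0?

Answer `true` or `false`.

Answer: true

Derivation:
s_0={p,q,r,s}: ((q & s) U (p U q))=True (q & s)=True q=True s=True (p U q)=True p=True
s_1={q}: ((q & s) U (p U q))=True (q & s)=False q=True s=False (p U q)=True p=False
s_2={}: ((q & s) U (p U q))=False (q & s)=False q=False s=False (p U q)=False p=False
s_3={p,q,r}: ((q & s) U (p U q))=True (q & s)=False q=True s=False (p U q)=True p=True
s_4={q,r}: ((q & s) U (p U q))=True (q & s)=False q=True s=False (p U q)=True p=False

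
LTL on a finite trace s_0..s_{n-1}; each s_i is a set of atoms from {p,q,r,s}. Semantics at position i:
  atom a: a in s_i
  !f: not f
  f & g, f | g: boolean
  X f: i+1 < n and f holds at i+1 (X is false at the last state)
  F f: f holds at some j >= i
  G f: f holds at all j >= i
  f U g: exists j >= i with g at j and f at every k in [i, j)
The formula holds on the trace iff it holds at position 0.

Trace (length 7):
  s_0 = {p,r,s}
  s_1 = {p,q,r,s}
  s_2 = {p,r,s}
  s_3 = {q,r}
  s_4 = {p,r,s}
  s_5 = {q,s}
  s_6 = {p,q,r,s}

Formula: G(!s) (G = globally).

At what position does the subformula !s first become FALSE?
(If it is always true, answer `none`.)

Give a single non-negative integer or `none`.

Answer: 0

Derivation:
s_0={p,r,s}: !s=False s=True
s_1={p,q,r,s}: !s=False s=True
s_2={p,r,s}: !s=False s=True
s_3={q,r}: !s=True s=False
s_4={p,r,s}: !s=False s=True
s_5={q,s}: !s=False s=True
s_6={p,q,r,s}: !s=False s=True
G(!s) holds globally = False
First violation at position 0.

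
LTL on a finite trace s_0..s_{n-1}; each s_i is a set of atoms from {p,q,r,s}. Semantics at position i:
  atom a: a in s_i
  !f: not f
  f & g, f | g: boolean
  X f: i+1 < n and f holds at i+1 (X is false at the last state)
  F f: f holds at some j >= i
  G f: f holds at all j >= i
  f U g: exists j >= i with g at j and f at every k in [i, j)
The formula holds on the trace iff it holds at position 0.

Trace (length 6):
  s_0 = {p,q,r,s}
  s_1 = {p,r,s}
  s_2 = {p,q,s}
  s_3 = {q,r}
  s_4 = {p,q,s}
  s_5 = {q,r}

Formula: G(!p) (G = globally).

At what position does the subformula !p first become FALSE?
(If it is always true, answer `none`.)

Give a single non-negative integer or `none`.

s_0={p,q,r,s}: !p=False p=True
s_1={p,r,s}: !p=False p=True
s_2={p,q,s}: !p=False p=True
s_3={q,r}: !p=True p=False
s_4={p,q,s}: !p=False p=True
s_5={q,r}: !p=True p=False
G(!p) holds globally = False
First violation at position 0.

Answer: 0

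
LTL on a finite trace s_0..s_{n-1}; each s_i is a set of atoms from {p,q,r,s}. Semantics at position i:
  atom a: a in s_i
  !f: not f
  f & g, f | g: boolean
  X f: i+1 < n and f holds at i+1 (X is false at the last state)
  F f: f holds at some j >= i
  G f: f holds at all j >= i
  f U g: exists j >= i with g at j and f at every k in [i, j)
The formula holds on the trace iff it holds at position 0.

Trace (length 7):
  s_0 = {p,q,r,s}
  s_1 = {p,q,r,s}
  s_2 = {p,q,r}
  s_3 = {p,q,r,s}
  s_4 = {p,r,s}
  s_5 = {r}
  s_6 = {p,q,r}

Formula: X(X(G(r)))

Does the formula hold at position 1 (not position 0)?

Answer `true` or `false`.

s_0={p,q,r,s}: X(X(G(r)))=True X(G(r))=True G(r)=True r=True
s_1={p,q,r,s}: X(X(G(r)))=True X(G(r))=True G(r)=True r=True
s_2={p,q,r}: X(X(G(r)))=True X(G(r))=True G(r)=True r=True
s_3={p,q,r,s}: X(X(G(r)))=True X(G(r))=True G(r)=True r=True
s_4={p,r,s}: X(X(G(r)))=True X(G(r))=True G(r)=True r=True
s_5={r}: X(X(G(r)))=False X(G(r))=True G(r)=True r=True
s_6={p,q,r}: X(X(G(r)))=False X(G(r))=False G(r)=True r=True
Evaluating at position 1: result = True

Answer: true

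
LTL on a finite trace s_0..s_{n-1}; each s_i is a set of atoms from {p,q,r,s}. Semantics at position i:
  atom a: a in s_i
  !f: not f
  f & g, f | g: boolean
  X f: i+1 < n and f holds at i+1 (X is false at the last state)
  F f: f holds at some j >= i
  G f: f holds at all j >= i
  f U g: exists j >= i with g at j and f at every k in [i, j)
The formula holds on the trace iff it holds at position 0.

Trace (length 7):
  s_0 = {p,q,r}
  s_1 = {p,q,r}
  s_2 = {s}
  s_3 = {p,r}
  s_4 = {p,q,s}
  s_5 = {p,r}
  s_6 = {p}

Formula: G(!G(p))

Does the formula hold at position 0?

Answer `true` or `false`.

s_0={p,q,r}: G(!G(p))=False !G(p)=True G(p)=False p=True
s_1={p,q,r}: G(!G(p))=False !G(p)=True G(p)=False p=True
s_2={s}: G(!G(p))=False !G(p)=True G(p)=False p=False
s_3={p,r}: G(!G(p))=False !G(p)=False G(p)=True p=True
s_4={p,q,s}: G(!G(p))=False !G(p)=False G(p)=True p=True
s_5={p,r}: G(!G(p))=False !G(p)=False G(p)=True p=True
s_6={p}: G(!G(p))=False !G(p)=False G(p)=True p=True

Answer: false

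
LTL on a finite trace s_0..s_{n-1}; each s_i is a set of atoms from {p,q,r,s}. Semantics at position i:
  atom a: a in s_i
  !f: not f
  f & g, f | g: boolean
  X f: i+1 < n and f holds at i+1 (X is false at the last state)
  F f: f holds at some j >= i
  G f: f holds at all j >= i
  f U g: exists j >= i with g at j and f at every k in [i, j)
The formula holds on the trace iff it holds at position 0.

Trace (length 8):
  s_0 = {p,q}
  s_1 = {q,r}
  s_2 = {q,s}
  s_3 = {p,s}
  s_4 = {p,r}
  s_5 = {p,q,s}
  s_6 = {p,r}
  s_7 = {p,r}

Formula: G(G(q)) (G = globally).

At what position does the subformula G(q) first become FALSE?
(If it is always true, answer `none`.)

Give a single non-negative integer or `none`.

Answer: 0

Derivation:
s_0={p,q}: G(q)=False q=True
s_1={q,r}: G(q)=False q=True
s_2={q,s}: G(q)=False q=True
s_3={p,s}: G(q)=False q=False
s_4={p,r}: G(q)=False q=False
s_5={p,q,s}: G(q)=False q=True
s_6={p,r}: G(q)=False q=False
s_7={p,r}: G(q)=False q=False
G(G(q)) holds globally = False
First violation at position 0.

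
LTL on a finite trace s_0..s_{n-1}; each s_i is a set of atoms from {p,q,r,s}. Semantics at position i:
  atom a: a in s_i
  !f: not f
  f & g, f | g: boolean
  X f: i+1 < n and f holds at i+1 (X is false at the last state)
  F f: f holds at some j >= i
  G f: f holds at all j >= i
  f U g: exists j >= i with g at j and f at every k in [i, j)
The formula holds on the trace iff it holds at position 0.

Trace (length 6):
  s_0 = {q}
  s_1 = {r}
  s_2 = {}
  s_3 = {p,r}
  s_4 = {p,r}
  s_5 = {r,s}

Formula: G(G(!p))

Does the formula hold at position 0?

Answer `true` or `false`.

Answer: false

Derivation:
s_0={q}: G(G(!p))=False G(!p)=False !p=True p=False
s_1={r}: G(G(!p))=False G(!p)=False !p=True p=False
s_2={}: G(G(!p))=False G(!p)=False !p=True p=False
s_3={p,r}: G(G(!p))=False G(!p)=False !p=False p=True
s_4={p,r}: G(G(!p))=False G(!p)=False !p=False p=True
s_5={r,s}: G(G(!p))=True G(!p)=True !p=True p=False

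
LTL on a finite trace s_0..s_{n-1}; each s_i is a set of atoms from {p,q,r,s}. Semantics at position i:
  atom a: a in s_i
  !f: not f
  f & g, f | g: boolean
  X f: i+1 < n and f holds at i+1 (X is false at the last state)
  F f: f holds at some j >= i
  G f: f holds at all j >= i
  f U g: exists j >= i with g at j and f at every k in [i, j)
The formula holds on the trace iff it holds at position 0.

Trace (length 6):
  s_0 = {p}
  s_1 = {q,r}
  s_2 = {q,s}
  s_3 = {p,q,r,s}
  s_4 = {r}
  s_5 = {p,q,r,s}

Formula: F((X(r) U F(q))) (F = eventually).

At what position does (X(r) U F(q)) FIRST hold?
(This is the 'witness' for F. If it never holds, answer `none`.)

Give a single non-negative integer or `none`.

s_0={p}: (X(r) U F(q))=True X(r)=True r=False F(q)=True q=False
s_1={q,r}: (X(r) U F(q))=True X(r)=False r=True F(q)=True q=True
s_2={q,s}: (X(r) U F(q))=True X(r)=True r=False F(q)=True q=True
s_3={p,q,r,s}: (X(r) U F(q))=True X(r)=True r=True F(q)=True q=True
s_4={r}: (X(r) U F(q))=True X(r)=True r=True F(q)=True q=False
s_5={p,q,r,s}: (X(r) U F(q))=True X(r)=False r=True F(q)=True q=True
F((X(r) U F(q))) holds; first witness at position 0.

Answer: 0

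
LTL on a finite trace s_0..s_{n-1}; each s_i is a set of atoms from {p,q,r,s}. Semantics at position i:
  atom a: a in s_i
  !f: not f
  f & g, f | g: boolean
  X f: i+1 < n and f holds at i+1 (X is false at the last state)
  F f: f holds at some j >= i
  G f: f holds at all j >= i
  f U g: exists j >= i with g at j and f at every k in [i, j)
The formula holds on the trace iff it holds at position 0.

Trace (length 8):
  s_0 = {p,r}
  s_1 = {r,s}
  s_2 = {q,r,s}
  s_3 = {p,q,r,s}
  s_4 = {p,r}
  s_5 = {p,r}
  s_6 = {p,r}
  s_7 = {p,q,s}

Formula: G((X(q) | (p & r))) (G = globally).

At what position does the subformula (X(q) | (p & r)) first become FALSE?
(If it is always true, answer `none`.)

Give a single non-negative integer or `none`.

Answer: 7

Derivation:
s_0={p,r}: (X(q) | (p & r))=True X(q)=False q=False (p & r)=True p=True r=True
s_1={r,s}: (X(q) | (p & r))=True X(q)=True q=False (p & r)=False p=False r=True
s_2={q,r,s}: (X(q) | (p & r))=True X(q)=True q=True (p & r)=False p=False r=True
s_3={p,q,r,s}: (X(q) | (p & r))=True X(q)=False q=True (p & r)=True p=True r=True
s_4={p,r}: (X(q) | (p & r))=True X(q)=False q=False (p & r)=True p=True r=True
s_5={p,r}: (X(q) | (p & r))=True X(q)=False q=False (p & r)=True p=True r=True
s_6={p,r}: (X(q) | (p & r))=True X(q)=True q=False (p & r)=True p=True r=True
s_7={p,q,s}: (X(q) | (p & r))=False X(q)=False q=True (p & r)=False p=True r=False
G((X(q) | (p & r))) holds globally = False
First violation at position 7.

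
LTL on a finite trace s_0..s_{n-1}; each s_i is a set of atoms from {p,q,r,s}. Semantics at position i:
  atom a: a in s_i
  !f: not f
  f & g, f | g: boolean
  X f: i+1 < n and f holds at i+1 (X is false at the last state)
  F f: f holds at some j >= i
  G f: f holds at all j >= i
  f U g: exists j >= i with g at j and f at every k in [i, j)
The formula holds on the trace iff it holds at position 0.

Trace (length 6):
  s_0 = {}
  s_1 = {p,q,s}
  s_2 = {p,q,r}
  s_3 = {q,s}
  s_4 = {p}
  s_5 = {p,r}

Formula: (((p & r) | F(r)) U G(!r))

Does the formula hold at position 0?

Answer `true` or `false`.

s_0={}: (((p & r) | F(r)) U G(!r))=False ((p & r) | F(r))=True (p & r)=False p=False r=False F(r)=True G(!r)=False !r=True
s_1={p,q,s}: (((p & r) | F(r)) U G(!r))=False ((p & r) | F(r))=True (p & r)=False p=True r=False F(r)=True G(!r)=False !r=True
s_2={p,q,r}: (((p & r) | F(r)) U G(!r))=False ((p & r) | F(r))=True (p & r)=True p=True r=True F(r)=True G(!r)=False !r=False
s_3={q,s}: (((p & r) | F(r)) U G(!r))=False ((p & r) | F(r))=True (p & r)=False p=False r=False F(r)=True G(!r)=False !r=True
s_4={p}: (((p & r) | F(r)) U G(!r))=False ((p & r) | F(r))=True (p & r)=False p=True r=False F(r)=True G(!r)=False !r=True
s_5={p,r}: (((p & r) | F(r)) U G(!r))=False ((p & r) | F(r))=True (p & r)=True p=True r=True F(r)=True G(!r)=False !r=False

Answer: false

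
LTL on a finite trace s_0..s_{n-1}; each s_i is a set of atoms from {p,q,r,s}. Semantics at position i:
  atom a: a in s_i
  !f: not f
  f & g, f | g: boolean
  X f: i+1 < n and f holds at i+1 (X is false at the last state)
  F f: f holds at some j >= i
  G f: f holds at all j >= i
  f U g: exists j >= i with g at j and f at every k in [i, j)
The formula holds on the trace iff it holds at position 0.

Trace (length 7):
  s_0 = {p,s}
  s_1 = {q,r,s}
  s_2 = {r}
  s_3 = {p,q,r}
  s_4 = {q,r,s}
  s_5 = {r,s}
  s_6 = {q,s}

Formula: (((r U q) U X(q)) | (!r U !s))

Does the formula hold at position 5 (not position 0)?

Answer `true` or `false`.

Answer: true

Derivation:
s_0={p,s}: (((r U q) U X(q)) | (!r U !s))=True ((r U q) U X(q))=True (r U q)=False r=False q=False X(q)=True (!r U !s)=False !r=True !s=False s=True
s_1={q,r,s}: (((r U q) U X(q)) | (!r U !s))=True ((r U q) U X(q))=True (r U q)=True r=True q=True X(q)=False (!r U !s)=False !r=False !s=False s=True
s_2={r}: (((r U q) U X(q)) | (!r U !s))=True ((r U q) U X(q))=True (r U q)=True r=True q=False X(q)=True (!r U !s)=True !r=False !s=True s=False
s_3={p,q,r}: (((r U q) U X(q)) | (!r U !s))=True ((r U q) U X(q))=True (r U q)=True r=True q=True X(q)=True (!r U !s)=True !r=False !s=True s=False
s_4={q,r,s}: (((r U q) U X(q)) | (!r U !s))=True ((r U q) U X(q))=True (r U q)=True r=True q=True X(q)=False (!r U !s)=False !r=False !s=False s=True
s_5={r,s}: (((r U q) U X(q)) | (!r U !s))=True ((r U q) U X(q))=True (r U q)=True r=True q=False X(q)=True (!r U !s)=False !r=False !s=False s=True
s_6={q,s}: (((r U q) U X(q)) | (!r U !s))=False ((r U q) U X(q))=False (r U q)=True r=False q=True X(q)=False (!r U !s)=False !r=True !s=False s=True
Evaluating at position 5: result = True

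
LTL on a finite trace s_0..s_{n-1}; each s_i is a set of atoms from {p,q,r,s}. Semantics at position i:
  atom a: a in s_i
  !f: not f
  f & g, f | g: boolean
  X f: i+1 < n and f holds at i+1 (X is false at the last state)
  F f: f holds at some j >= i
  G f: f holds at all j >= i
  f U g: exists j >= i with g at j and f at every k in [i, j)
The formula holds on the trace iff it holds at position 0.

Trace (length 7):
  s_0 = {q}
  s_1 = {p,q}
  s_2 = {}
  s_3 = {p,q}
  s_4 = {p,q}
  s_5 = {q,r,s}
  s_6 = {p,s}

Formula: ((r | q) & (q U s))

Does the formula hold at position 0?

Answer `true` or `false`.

Answer: false

Derivation:
s_0={q}: ((r | q) & (q U s))=False (r | q)=True r=False q=True (q U s)=False s=False
s_1={p,q}: ((r | q) & (q U s))=False (r | q)=True r=False q=True (q U s)=False s=False
s_2={}: ((r | q) & (q U s))=False (r | q)=False r=False q=False (q U s)=False s=False
s_3={p,q}: ((r | q) & (q U s))=True (r | q)=True r=False q=True (q U s)=True s=False
s_4={p,q}: ((r | q) & (q U s))=True (r | q)=True r=False q=True (q U s)=True s=False
s_5={q,r,s}: ((r | q) & (q U s))=True (r | q)=True r=True q=True (q U s)=True s=True
s_6={p,s}: ((r | q) & (q U s))=False (r | q)=False r=False q=False (q U s)=True s=True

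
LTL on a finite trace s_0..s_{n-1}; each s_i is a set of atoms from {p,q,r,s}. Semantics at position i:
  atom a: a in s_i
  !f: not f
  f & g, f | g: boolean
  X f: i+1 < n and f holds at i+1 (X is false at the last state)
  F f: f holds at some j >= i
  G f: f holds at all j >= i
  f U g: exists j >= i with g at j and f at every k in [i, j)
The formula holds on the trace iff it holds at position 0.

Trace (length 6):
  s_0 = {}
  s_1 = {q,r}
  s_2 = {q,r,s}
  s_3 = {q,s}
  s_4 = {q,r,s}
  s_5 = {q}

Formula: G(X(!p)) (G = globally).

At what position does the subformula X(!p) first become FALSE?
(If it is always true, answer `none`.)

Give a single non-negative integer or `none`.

s_0={}: X(!p)=True !p=True p=False
s_1={q,r}: X(!p)=True !p=True p=False
s_2={q,r,s}: X(!p)=True !p=True p=False
s_3={q,s}: X(!p)=True !p=True p=False
s_4={q,r,s}: X(!p)=True !p=True p=False
s_5={q}: X(!p)=False !p=True p=False
G(X(!p)) holds globally = False
First violation at position 5.

Answer: 5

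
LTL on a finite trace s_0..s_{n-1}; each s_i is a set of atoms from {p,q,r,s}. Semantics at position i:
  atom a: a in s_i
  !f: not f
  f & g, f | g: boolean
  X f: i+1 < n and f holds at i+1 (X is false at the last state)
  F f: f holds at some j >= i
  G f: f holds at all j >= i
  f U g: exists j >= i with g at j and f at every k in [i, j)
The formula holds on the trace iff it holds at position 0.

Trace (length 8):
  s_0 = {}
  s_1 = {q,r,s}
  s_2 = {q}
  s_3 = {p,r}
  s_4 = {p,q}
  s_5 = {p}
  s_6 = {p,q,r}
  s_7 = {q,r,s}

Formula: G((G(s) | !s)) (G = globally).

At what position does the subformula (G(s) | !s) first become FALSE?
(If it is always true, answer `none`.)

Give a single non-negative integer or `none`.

s_0={}: (G(s) | !s)=True G(s)=False s=False !s=True
s_1={q,r,s}: (G(s) | !s)=False G(s)=False s=True !s=False
s_2={q}: (G(s) | !s)=True G(s)=False s=False !s=True
s_3={p,r}: (G(s) | !s)=True G(s)=False s=False !s=True
s_4={p,q}: (G(s) | !s)=True G(s)=False s=False !s=True
s_5={p}: (G(s) | !s)=True G(s)=False s=False !s=True
s_6={p,q,r}: (G(s) | !s)=True G(s)=False s=False !s=True
s_7={q,r,s}: (G(s) | !s)=True G(s)=True s=True !s=False
G((G(s) | !s)) holds globally = False
First violation at position 1.

Answer: 1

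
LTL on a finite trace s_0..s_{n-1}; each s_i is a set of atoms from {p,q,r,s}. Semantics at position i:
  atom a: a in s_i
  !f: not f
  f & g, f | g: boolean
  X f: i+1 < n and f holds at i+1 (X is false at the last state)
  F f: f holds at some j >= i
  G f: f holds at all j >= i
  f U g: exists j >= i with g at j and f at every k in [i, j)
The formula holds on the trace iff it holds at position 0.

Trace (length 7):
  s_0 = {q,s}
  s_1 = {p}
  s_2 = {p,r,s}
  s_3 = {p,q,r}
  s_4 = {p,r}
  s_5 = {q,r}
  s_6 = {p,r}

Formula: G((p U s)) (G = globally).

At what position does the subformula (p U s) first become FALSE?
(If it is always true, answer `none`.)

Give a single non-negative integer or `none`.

s_0={q,s}: (p U s)=True p=False s=True
s_1={p}: (p U s)=True p=True s=False
s_2={p,r,s}: (p U s)=True p=True s=True
s_3={p,q,r}: (p U s)=False p=True s=False
s_4={p,r}: (p U s)=False p=True s=False
s_5={q,r}: (p U s)=False p=False s=False
s_6={p,r}: (p U s)=False p=True s=False
G((p U s)) holds globally = False
First violation at position 3.

Answer: 3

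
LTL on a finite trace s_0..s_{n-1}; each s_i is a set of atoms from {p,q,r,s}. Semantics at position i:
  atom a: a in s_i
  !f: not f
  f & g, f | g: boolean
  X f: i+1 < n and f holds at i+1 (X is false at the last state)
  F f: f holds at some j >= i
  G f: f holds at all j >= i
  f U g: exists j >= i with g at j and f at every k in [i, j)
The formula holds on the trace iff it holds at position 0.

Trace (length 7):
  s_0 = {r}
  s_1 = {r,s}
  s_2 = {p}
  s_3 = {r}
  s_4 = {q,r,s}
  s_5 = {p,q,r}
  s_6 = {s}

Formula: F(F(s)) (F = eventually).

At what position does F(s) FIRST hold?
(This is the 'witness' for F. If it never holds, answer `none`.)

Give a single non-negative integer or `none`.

s_0={r}: F(s)=True s=False
s_1={r,s}: F(s)=True s=True
s_2={p}: F(s)=True s=False
s_3={r}: F(s)=True s=False
s_4={q,r,s}: F(s)=True s=True
s_5={p,q,r}: F(s)=True s=False
s_6={s}: F(s)=True s=True
F(F(s)) holds; first witness at position 0.

Answer: 0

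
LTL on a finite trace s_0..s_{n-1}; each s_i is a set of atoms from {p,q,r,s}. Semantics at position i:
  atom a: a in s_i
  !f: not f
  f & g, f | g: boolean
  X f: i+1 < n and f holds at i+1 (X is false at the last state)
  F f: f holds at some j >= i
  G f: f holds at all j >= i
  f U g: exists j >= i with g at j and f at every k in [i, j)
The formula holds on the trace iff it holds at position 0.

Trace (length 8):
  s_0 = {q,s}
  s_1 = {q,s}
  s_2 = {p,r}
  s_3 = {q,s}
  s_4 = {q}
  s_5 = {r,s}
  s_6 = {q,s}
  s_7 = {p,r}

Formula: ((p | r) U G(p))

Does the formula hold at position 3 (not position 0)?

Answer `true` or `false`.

Answer: false

Derivation:
s_0={q,s}: ((p | r) U G(p))=False (p | r)=False p=False r=False G(p)=False
s_1={q,s}: ((p | r) U G(p))=False (p | r)=False p=False r=False G(p)=False
s_2={p,r}: ((p | r) U G(p))=False (p | r)=True p=True r=True G(p)=False
s_3={q,s}: ((p | r) U G(p))=False (p | r)=False p=False r=False G(p)=False
s_4={q}: ((p | r) U G(p))=False (p | r)=False p=False r=False G(p)=False
s_5={r,s}: ((p | r) U G(p))=False (p | r)=True p=False r=True G(p)=False
s_6={q,s}: ((p | r) U G(p))=False (p | r)=False p=False r=False G(p)=False
s_7={p,r}: ((p | r) U G(p))=True (p | r)=True p=True r=True G(p)=True
Evaluating at position 3: result = False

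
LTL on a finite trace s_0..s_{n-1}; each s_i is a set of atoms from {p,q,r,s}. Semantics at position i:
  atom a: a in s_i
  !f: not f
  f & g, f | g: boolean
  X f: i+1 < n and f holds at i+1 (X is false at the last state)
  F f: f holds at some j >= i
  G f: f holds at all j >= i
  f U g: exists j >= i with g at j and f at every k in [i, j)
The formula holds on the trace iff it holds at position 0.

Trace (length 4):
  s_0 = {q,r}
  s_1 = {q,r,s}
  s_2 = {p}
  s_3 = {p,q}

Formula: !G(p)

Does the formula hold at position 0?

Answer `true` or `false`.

Answer: true

Derivation:
s_0={q,r}: !G(p)=True G(p)=False p=False
s_1={q,r,s}: !G(p)=True G(p)=False p=False
s_2={p}: !G(p)=False G(p)=True p=True
s_3={p,q}: !G(p)=False G(p)=True p=True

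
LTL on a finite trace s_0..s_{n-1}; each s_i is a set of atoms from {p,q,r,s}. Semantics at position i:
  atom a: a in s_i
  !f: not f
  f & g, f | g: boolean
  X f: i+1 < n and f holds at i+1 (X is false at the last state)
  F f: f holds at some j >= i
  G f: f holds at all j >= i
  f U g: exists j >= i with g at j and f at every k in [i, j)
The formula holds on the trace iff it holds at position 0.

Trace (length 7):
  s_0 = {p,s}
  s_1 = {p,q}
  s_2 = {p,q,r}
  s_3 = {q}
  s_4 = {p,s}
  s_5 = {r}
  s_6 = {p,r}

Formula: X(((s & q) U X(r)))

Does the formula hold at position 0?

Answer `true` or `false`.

s_0={p,s}: X(((s & q) U X(r)))=True ((s & q) U X(r))=False (s & q)=False s=True q=False X(r)=False r=False
s_1={p,q}: X(((s & q) U X(r)))=False ((s & q) U X(r))=True (s & q)=False s=False q=True X(r)=True r=False
s_2={p,q,r}: X(((s & q) U X(r)))=False ((s & q) U X(r))=False (s & q)=False s=False q=True X(r)=False r=True
s_3={q}: X(((s & q) U X(r)))=True ((s & q) U X(r))=False (s & q)=False s=False q=True X(r)=False r=False
s_4={p,s}: X(((s & q) U X(r)))=True ((s & q) U X(r))=True (s & q)=False s=True q=False X(r)=True r=False
s_5={r}: X(((s & q) U X(r)))=False ((s & q) U X(r))=True (s & q)=False s=False q=False X(r)=True r=True
s_6={p,r}: X(((s & q) U X(r)))=False ((s & q) U X(r))=False (s & q)=False s=False q=False X(r)=False r=True

Answer: true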